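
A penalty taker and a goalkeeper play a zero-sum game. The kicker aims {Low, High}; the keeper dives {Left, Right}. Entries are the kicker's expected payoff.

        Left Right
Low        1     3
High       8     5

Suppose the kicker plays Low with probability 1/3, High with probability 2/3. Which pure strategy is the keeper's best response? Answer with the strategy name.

Right

If the keeper plays Left, the kicker's expected payoff is (1/3)·1 + (2/3)·8 = 17/3.
If the keeper plays Right, the kicker's expected payoff is (1/3)·3 + (2/3)·5 = 13/3.
The keeper minimizes the kicker's payoff; the smallest is 13/3, so the best response is Right.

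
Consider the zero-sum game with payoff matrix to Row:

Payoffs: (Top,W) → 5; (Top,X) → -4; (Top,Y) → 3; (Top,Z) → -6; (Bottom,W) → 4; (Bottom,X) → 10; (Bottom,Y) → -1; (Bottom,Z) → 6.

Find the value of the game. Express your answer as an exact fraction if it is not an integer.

Row minima: Top → -6, Bottom → -1; maximin = -1.
Column maxima: W → 5, X → 10, Y → 3, Z → 6; minimax = 3.
-1 ≠ 3, so there is no saddle point; optimal play is mixed.
W is strictly dominated by Y (it gives Row strictly more in every row), so Column never plays it.
X is strictly dominated by Z (it gives Row strictly more in every row), so Column never plays it.
On the remaining 2×2 (Top, Bottom vs Y, Z):
Let Row play Top with probability p. Expected payoff against Y: 3p + (-1)(1−p) = 4p − 1; against Z: (-6)p + 6(1−p) = −12p + 6.
Setting these equal: 4p − 1 = −12p + 6 ⇒ 16p = 7 ⇒ p = 7/16, and the value is (4)·(7/16) − 1 = 3/4.
For Column: with q = P(Y), equating Top's and Bottom's payoffs gives 9q − 6 = −7q + 6 ⇒ q = 3/4.

3/4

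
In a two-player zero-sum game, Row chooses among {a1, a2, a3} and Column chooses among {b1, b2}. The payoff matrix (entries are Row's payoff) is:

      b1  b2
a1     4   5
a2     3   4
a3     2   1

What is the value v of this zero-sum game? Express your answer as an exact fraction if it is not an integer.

Row minima: a1 → 4, a2 → 3, a3 → 1; maximin = 4.
Column maxima: b1 → 4, b2 → 5; minimax = 4.
Since maximin = minimax = 4, there is a saddle point and the value is 4.

4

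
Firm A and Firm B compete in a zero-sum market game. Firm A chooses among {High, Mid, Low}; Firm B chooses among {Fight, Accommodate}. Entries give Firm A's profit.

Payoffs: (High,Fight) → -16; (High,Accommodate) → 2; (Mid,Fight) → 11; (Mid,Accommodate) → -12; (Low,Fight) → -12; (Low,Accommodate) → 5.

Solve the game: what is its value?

Row minima: High → -16, Mid → -12, Low → -12; maximin = -12.
Column maxima: Fight → 11, Accommodate → 5; minimax = 5.
-12 ≠ 5, so there is no saddle point; optimal play is mixed.
High is strictly dominated by Low, so Firm A never plays it.
On the remaining 2×2 (Mid, Low vs Fight, Accommodate):
Let Firm A play Mid with probability p. Expected payoff against Fight: 11p + (-12)(1−p) = 23p − 12; against Accommodate: (-12)p + 5(1−p) = −17p + 5.
Setting these equal: 23p − 12 = −17p + 5 ⇒ 40p = 17 ⇒ p = 17/40, and the value is (23)·(17/40) − 12 = -89/40.
For Firm B: with q = P(Fight), equating Mid's and Low's payoffs gives 23q − 12 = −17q + 5 ⇒ q = 17/40.

-89/40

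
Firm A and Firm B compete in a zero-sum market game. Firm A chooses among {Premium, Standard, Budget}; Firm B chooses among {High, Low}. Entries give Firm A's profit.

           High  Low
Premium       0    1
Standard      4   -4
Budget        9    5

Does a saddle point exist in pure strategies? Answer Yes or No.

Row minima: Premium → 0, Standard → -4, Budget → 5; maximin = 5.
Column maxima: High → 9, Low → 5; minimax = 5.
maximin = minimax = 5, so a saddle point exists.

Yes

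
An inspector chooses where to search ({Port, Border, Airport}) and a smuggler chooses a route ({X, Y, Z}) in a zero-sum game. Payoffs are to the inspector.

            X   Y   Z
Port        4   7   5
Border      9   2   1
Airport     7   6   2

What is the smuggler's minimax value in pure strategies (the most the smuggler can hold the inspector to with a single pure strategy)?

Column maxima: X → 9, Y → 7, Z → 5.
The smallest of these is 5.

5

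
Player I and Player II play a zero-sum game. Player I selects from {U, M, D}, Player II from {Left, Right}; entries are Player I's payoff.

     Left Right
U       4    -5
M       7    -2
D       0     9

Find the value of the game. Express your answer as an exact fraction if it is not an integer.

Row minima: U → -5, M → -2, D → 0; maximin = 0.
Column maxima: Left → 7, Right → 9; minimax = 7.
0 ≠ 7, so there is no saddle point; optimal play is mixed.
U is strictly dominated by M, so Player I never plays it.
On the remaining 2×2 (M, D vs Left, Right):
Let Player I play M with probability p. Expected payoff against Left: 7p + 0(1−p) = 7p; against Right: (-2)p + 9(1−p) = −11p + 9.
Setting these equal: 7p = −11p + 9 ⇒ 18p = 9 ⇒ p = 1/2, and the value is (7)·(1/2) = 7/2.
For Player II: with q = P(Left), equating M's and D's payoffs gives 9q − 2 = −9q + 9 ⇒ q = 11/18.

7/2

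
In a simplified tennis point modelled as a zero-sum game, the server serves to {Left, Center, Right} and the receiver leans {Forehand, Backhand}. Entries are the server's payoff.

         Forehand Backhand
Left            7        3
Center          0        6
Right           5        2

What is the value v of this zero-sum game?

21/5

Row minima: Left → 3, Center → 0, Right → 2; maximin = 3.
Column maxima: Forehand → 7, Backhand → 6; minimax = 6.
3 ≠ 6, so there is no saddle point; optimal play is mixed.
Right is strictly dominated by Left, so the server never plays it.
On the remaining 2×2 (Left, Center vs Forehand, Backhand):
Let the server play Left with probability p. Expected payoff against Forehand: 7p + 0(1−p) = 7p; against Backhand: 3p + 6(1−p) = −3p + 6.
Setting these equal: 7p = −3p + 6 ⇒ 10p = 6 ⇒ p = 3/5, and the value is (7)·(3/5) = 21/5.
For the receiver: with q = P(Forehand), equating Left's and Center's payoffs gives 4q + 3 = −6q + 6 ⇒ q = 3/10.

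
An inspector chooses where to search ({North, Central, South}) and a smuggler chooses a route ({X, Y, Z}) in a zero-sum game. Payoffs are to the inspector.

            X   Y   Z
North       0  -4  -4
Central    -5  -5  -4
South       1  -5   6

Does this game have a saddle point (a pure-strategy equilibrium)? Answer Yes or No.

Row minima: North → -4, Central → -5, South → -5; maximin = -4.
Column maxima: X → 1, Y → -4, Z → 6; minimax = -4.
maximin = minimax = -4, so a saddle point exists.

Yes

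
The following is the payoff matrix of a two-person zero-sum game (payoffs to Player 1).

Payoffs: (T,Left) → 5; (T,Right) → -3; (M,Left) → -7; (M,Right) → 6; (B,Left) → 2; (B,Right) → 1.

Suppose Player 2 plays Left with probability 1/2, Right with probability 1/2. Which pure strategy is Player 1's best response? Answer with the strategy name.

B

Expected payoff of T: (1/2)·5 + (1/2)·(-3) = 1.
Expected payoff of M: (1/2)·(-7) + (1/2)·6 = -1/2.
Expected payoff of B: (1/2)·2 + (1/2)·1 = 3/2.
The largest is 3/2, so Player 1's best response is B.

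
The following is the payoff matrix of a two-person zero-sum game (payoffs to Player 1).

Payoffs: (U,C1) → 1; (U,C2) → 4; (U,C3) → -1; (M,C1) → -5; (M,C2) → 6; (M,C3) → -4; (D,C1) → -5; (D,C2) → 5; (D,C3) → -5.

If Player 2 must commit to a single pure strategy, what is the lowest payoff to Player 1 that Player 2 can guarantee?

Column maxima: C1 → 1, C2 → 6, C3 → -1.
The smallest of these is -1.

-1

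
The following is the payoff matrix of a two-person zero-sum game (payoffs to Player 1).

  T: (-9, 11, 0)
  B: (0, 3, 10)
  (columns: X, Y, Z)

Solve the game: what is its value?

0

Row minima: T → -9, B → 0; maximin = 0.
Column maxima: X → 0, Y → 11, Z → 10; minimax = 0.
Since maximin = minimax = 0, there is a saddle point and the value is 0.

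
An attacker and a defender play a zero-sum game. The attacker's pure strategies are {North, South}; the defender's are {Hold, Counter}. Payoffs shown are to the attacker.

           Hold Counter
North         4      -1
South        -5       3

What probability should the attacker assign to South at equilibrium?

Row minima: North → -1, South → -5; maximin = -1.
Column maxima: Hold → 4, Counter → 3; minimax = 3.
-1 ≠ 3, so there is no saddle point; optimal play is mixed.
Let the attacker play North with probability p. Expected payoff against Hold: 4p + (-5)(1−p) = 9p − 5; against Counter: (-1)p + 3(1−p) = −4p + 3.
Setting these equal: 9p − 5 = −4p + 3 ⇒ 13p = 8 ⇒ p = 8/13, and the value is (9)·(8/13) − 5 = 7/13.
For the defender: with q = P(Hold), equating North's and South's payoffs gives 5q − 1 = −8q + 3 ⇒ q = 4/13.

5/13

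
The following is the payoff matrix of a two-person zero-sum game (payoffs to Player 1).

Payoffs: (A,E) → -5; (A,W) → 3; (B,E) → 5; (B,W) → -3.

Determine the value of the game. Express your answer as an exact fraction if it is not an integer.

0

Row minima: A → -5, B → -3; maximin = -3.
Column maxima: E → 5, W → 3; minimax = 3.
-3 ≠ 3, so there is no saddle point; optimal play is mixed.
Let Player 1 play A with probability p. Expected payoff against E: (-5)p + 5(1−p) = −10p + 5; against W: 3p + (-3)(1−p) = 6p − 3.
Setting these equal: −10p + 5 = 6p − 3 ⇒ −16p = -8 ⇒ p = 1/2, and the value is (-10)·(1/2) + 5 = 0.
For Player 2: with q = P(E), equating A's and B's payoffs gives −8q + 3 = 8q − 3 ⇒ q = 3/8.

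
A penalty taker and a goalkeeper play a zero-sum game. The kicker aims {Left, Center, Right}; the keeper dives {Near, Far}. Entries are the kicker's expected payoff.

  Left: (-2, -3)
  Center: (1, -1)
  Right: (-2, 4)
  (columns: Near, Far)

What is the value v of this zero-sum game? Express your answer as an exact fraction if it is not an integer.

1/4

Row minima: Left → -3, Center → -1, Right → -2; maximin = -1.
Column maxima: Near → 1, Far → 4; minimax = 1.
-1 ≠ 1, so there is no saddle point; optimal play is mixed.
Left is strictly dominated by Center, so the kicker never plays it.
On the remaining 2×2 (Center, Right vs Near, Far):
Let the kicker play Center with probability p. Expected payoff against Near: 1p + (-2)(1−p) = 3p − 2; against Far: (-1)p + 4(1−p) = −5p + 4.
Setting these equal: 3p − 2 = −5p + 4 ⇒ 8p = 6 ⇒ p = 3/4, and the value is (3)·(3/4) − 2 = 1/4.
For the keeper: with q = P(Near), equating Center's and Right's payoffs gives 2q − 1 = −6q + 4 ⇒ q = 5/8.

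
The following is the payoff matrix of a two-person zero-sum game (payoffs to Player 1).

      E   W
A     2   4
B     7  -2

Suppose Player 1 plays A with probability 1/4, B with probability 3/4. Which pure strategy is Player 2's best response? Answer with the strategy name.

If Player 2 plays E, Player 1's expected payoff is (1/4)·2 + (3/4)·7 = 23/4.
If Player 2 plays W, Player 1's expected payoff is (1/4)·4 + (3/4)·(-2) = -1/2.
Player 2 minimizes Player 1's payoff; the smallest is -1/2, so the best response is W.

W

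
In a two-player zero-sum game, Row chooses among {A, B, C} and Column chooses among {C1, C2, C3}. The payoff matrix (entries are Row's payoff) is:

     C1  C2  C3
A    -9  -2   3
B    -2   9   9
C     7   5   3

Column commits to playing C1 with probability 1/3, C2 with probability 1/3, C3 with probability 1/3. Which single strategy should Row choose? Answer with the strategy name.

B

Expected payoff of A: (1/3)·(-9) + (1/3)·(-2) + (1/3)·3 = -8/3.
Expected payoff of B: (1/3)·(-2) + (1/3)·9 + (1/3)·9 = 16/3.
Expected payoff of C: (1/3)·7 + (1/3)·5 + (1/3)·3 = 5.
The largest is 16/3, so Row's best response is B.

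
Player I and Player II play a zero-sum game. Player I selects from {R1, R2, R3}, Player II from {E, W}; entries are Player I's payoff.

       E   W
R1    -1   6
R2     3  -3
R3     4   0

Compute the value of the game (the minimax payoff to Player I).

Row minima: R1 → -1, R2 → -3, R3 → 0; maximin = 0.
Column maxima: E → 4, W → 6; minimax = 4.
0 ≠ 4, so there is no saddle point; optimal play is mixed.
R2 is strictly dominated by R3, so Player I never plays it.
On the remaining 2×2 (R1, R3 vs E, W):
Let Player I play R1 with probability p. Expected payoff against E: (-1)p + 4(1−p) = −5p + 4; against W: 6p + 0(1−p) = 6p.
Setting these equal: −5p + 4 = 6p ⇒ −11p = -4 ⇒ p = 4/11, and the value is (-5)·(4/11) + 4 = 24/11.
For Player II: with q = P(E), equating R1's and R3's payoffs gives −7q + 6 = 4q ⇒ q = 6/11.

24/11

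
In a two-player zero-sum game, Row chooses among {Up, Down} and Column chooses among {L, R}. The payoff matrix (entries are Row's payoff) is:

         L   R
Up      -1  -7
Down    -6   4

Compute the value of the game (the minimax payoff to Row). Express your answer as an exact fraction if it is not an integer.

Row minima: Up → -7, Down → -6; maximin = -6.
Column maxima: L → -1, R → 4; minimax = -1.
-6 ≠ -1, so there is no saddle point; optimal play is mixed.
Let Row play Up with probability p. Expected payoff against L: (-1)p + (-6)(1−p) = 5p − 6; against R: (-7)p + 4(1−p) = −11p + 4.
Setting these equal: 5p − 6 = −11p + 4 ⇒ 16p = 10 ⇒ p = 5/8, and the value is (5)·(5/8) − 6 = -23/8.
For Column: with q = P(L), equating Up's and Down's payoffs gives 6q − 7 = −10q + 4 ⇒ q = 11/16.

-23/8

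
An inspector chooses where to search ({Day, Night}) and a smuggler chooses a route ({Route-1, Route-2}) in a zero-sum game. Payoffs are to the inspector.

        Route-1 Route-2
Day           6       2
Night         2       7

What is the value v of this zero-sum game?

38/9

Row minima: Day → 2, Night → 2; maximin = 2.
Column maxima: Route-1 → 6, Route-2 → 7; minimax = 6.
2 ≠ 6, so there is no saddle point; optimal play is mixed.
Let the inspector play Day with probability p. Expected payoff against Route-1: 6p + 2(1−p) = 4p + 2; against Route-2: 2p + 7(1−p) = −5p + 7.
Setting these equal: 4p + 2 = −5p + 7 ⇒ 9p = 5 ⇒ p = 5/9, and the value is (4)·(5/9) + 2 = 38/9.
For the smuggler: with q = P(Route-1), equating Day's and Night's payoffs gives 4q + 2 = −5q + 7 ⇒ q = 5/9.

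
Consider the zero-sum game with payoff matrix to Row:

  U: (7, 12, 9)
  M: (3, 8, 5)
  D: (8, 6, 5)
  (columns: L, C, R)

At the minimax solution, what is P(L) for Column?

Row minima: U → 7, M → 3, D → 5; maximin = 7.
Column maxima: L → 8, C → 12, R → 9; minimax = 8.
7 ≠ 8, so there is no saddle point; optimal play is mixed.
M is strictly dominated by U, so Row never plays it.
C is strictly dominated by R (it gives Row strictly more in every row), so Column never plays it.
On the remaining 2×2 (U, D vs L, R):
Let Row play U with probability p. Expected payoff against L: 7p + 8(1−p) = −p + 8; against R: 9p + 5(1−p) = 4p + 5.
Setting these equal: −p + 8 = 4p + 5 ⇒ −5p = -3 ⇒ p = 3/5, and the value is (-1)·(3/5) + 8 = 37/5.
For Column: with q = P(L), equating U's and D's payoffs gives −2q + 9 = 3q + 5 ⇒ q = 4/5.

4/5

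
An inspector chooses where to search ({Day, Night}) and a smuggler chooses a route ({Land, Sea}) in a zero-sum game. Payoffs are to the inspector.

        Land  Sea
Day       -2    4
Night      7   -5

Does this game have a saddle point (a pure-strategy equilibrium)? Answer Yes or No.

Row minima: Day → -2, Night → -5; maximin = -2.
Column maxima: Land → 7, Sea → 4; minimax = 4.
-2 ≠ 4, so no pure-strategy equilibrium exists.

No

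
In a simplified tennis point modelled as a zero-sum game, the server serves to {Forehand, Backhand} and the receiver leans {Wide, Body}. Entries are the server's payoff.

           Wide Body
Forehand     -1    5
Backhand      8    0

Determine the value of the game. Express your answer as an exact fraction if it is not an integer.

20/7

Row minima: Forehand → -1, Backhand → 0; maximin = 0.
Column maxima: Wide → 8, Body → 5; minimax = 5.
0 ≠ 5, so there is no saddle point; optimal play is mixed.
Let the server play Forehand with probability p. Expected payoff against Wide: (-1)p + 8(1−p) = −9p + 8; against Body: 5p + 0(1−p) = 5p.
Setting these equal: −9p + 8 = 5p ⇒ −14p = -8 ⇒ p = 4/7, and the value is (-9)·(4/7) + 8 = 20/7.
For the receiver: with q = P(Wide), equating Forehand's and Backhand's payoffs gives −6q + 5 = 8q ⇒ q = 5/14.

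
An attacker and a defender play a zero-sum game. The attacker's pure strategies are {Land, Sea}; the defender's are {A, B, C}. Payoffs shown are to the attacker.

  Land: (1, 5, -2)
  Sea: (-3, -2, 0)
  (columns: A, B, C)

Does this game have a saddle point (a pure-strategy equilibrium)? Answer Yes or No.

No

Row minima: Land → -2, Sea → -3; maximin = -2.
Column maxima: A → 1, B → 5, C → 0; minimax = 0.
-2 ≠ 0, so no pure-strategy equilibrium exists.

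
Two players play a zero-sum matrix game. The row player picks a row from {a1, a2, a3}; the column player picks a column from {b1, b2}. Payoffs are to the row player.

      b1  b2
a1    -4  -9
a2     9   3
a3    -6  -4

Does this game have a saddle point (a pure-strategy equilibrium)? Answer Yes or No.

Yes

Row minima: a1 → -9, a2 → 3, a3 → -6; maximin = 3.
Column maxima: b1 → 9, b2 → 3; minimax = 3.
maximin = minimax = 3, so a saddle point exists.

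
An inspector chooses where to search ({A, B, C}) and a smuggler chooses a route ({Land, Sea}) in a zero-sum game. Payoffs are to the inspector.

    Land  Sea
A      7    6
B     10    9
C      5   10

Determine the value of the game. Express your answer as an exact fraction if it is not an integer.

Row minima: A → 6, B → 9, C → 5; maximin = 9.
Column maxima: Land → 10, Sea → 10; minimax = 10.
9 ≠ 10, so there is no saddle point; optimal play is mixed.
A is strictly dominated by B, so the inspector never plays it.
On the remaining 2×2 (B, C vs Land, Sea):
Let the inspector play B with probability p. Expected payoff against Land: 10p + 5(1−p) = 5p + 5; against Sea: 9p + 10(1−p) = −p + 10.
Setting these equal: 5p + 5 = −p + 10 ⇒ 6p = 5 ⇒ p = 5/6, and the value is (5)·(5/6) + 5 = 55/6.
For the smuggler: with q = P(Land), equating B's and C's payoffs gives q + 9 = −5q + 10 ⇒ q = 1/6.

55/6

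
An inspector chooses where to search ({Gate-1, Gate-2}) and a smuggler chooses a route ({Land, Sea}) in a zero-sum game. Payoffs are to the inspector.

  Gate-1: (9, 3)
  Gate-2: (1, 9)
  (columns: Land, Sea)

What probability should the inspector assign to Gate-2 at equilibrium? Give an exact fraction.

3/7

Row minima: Gate-1 → 3, Gate-2 → 1; maximin = 3.
Column maxima: Land → 9, Sea → 9; minimax = 9.
3 ≠ 9, so there is no saddle point; optimal play is mixed.
Let the inspector play Gate-1 with probability p. Expected payoff against Land: 9p + 1(1−p) = 8p + 1; against Sea: 3p + 9(1−p) = −6p + 9.
Setting these equal: 8p + 1 = −6p + 9 ⇒ 14p = 8 ⇒ p = 4/7, and the value is (8)·(4/7) + 1 = 39/7.
For the smuggler: with q = P(Land), equating Gate-1's and Gate-2's payoffs gives 6q + 3 = −8q + 9 ⇒ q = 3/7.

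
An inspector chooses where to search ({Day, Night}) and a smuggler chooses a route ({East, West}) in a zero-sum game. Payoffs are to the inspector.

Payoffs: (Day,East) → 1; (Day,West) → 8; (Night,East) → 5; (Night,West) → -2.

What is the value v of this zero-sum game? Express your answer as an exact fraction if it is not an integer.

Row minima: Day → 1, Night → -2; maximin = 1.
Column maxima: East → 5, West → 8; minimax = 5.
1 ≠ 5, so there is no saddle point; optimal play is mixed.
Let the inspector play Day with probability p. Expected payoff against East: 1p + 5(1−p) = −4p + 5; against West: 8p + (-2)(1−p) = 10p − 2.
Setting these equal: −4p + 5 = 10p − 2 ⇒ −14p = -7 ⇒ p = 1/2, and the value is (-4)·(1/2) + 5 = 3.
For the smuggler: with q = P(East), equating Day's and Night's payoffs gives −7q + 8 = 7q − 2 ⇒ q = 5/7.

3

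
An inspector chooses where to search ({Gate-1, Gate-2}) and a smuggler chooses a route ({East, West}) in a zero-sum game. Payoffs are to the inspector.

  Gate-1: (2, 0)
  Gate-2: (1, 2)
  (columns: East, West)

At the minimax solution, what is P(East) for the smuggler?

2/3

Row minima: Gate-1 → 0, Gate-2 → 1; maximin = 1.
Column maxima: East → 2, West → 2; minimax = 2.
1 ≠ 2, so there is no saddle point; optimal play is mixed.
Let the inspector play Gate-1 with probability p. Expected payoff against East: 2p + 1(1−p) = p + 1; against West: 0p + 2(1−p) = −2p + 2.
Setting these equal: p + 1 = −2p + 2 ⇒ 3p = 1 ⇒ p = 1/3, and the value is (1)·(1/3) + 1 = 4/3.
For the smuggler: with q = P(East), equating Gate-1's and Gate-2's payoffs gives 2q = −q + 2 ⇒ q = 2/3.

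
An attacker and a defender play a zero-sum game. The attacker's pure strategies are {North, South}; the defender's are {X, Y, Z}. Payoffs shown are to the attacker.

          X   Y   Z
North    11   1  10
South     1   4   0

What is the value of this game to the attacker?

40/13

Row minima: North → 1, South → 0; maximin = 1.
Column maxima: X → 11, Y → 4, Z → 10; minimax = 4.
1 ≠ 4, so there is no saddle point; optimal play is mixed.
X is strictly dominated by Z (it gives the attacker strictly more in every row), so the defender never plays it.
On the remaining 2×2 (North, South vs Y, Z):
Let the attacker play North with probability p. Expected payoff against Y: 1p + 4(1−p) = −3p + 4; against Z: 10p + 0(1−p) = 10p.
Setting these equal: −3p + 4 = 10p ⇒ −13p = -4 ⇒ p = 4/13, and the value is (-3)·(4/13) + 4 = 40/13.
For the defender: with q = P(Y), equating North's and South's payoffs gives −9q + 10 = 4q ⇒ q = 10/13.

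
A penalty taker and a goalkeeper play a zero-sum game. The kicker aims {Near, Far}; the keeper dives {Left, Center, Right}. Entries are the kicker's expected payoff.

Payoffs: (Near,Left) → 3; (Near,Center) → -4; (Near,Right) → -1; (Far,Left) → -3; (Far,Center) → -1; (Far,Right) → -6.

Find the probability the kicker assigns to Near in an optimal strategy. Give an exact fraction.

5/8

Row minima: Near → -4, Far → -6; maximin = -4.
Column maxima: Left → 3, Center → -1, Right → -1; minimax = -1.
-4 ≠ -1, so there is no saddle point; optimal play is mixed.
Left is strictly dominated by Right (it gives the kicker strictly more in every row), so the keeper never plays it.
On the remaining 2×2 (Near, Far vs Center, Right):
Let the kicker play Near with probability p. Expected payoff against Center: (-4)p + (-1)(1−p) = −3p − 1; against Right: (-1)p + (-6)(1−p) = 5p − 6.
Setting these equal: −3p − 1 = 5p − 6 ⇒ −8p = -5 ⇒ p = 5/8, and the value is (-3)·(5/8) − 1 = -23/8.
For the keeper: with q = P(Center), equating Near's and Far's payoffs gives −3q − 1 = 5q − 6 ⇒ q = 5/8.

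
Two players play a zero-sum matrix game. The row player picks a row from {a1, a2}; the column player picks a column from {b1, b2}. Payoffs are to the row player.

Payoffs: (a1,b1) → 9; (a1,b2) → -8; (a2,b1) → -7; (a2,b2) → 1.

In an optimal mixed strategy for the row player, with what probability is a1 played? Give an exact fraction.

Row minima: a1 → -8, a2 → -7; maximin = -7.
Column maxima: b1 → 9, b2 → 1; minimax = 1.
-7 ≠ 1, so there is no saddle point; optimal play is mixed.
Let the row player play a1 with probability p. Expected payoff against b1: 9p + (-7)(1−p) = 16p − 7; against b2: (-8)p + 1(1−p) = −9p + 1.
Setting these equal: 16p − 7 = −9p + 1 ⇒ 25p = 8 ⇒ p = 8/25, and the value is (16)·(8/25) − 7 = -47/25.
For the column player: with q = P(b1), equating a1's and a2's payoffs gives 17q − 8 = −8q + 1 ⇒ q = 9/25.

8/25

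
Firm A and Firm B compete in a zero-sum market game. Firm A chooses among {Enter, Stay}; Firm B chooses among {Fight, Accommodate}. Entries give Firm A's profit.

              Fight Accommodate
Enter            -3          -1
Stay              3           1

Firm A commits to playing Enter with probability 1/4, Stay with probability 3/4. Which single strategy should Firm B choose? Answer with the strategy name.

Accommodate

If Firm B plays Fight, Firm A's expected payoff is (1/4)·(-3) + (3/4)·3 = 3/2.
If Firm B plays Accommodate, Firm A's expected payoff is (1/4)·(-1) + (3/4)·1 = 1/2.
Firm B minimizes Firm A's payoff; the smallest is 1/2, so the best response is Accommodate.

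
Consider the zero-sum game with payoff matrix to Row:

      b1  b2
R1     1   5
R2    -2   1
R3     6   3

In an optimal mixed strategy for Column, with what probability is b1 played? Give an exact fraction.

Row minima: R1 → 1, R2 → -2, R3 → 3; maximin = 3.
Column maxima: b1 → 6, b2 → 5; minimax = 5.
3 ≠ 5, so there is no saddle point; optimal play is mixed.
R2 is strictly dominated by R1, so Row never plays it.
On the remaining 2×2 (R1, R3 vs b1, b2):
Let Row play R1 with probability p. Expected payoff against b1: 1p + 6(1−p) = −5p + 6; against b2: 5p + 3(1−p) = 2p + 3.
Setting these equal: −5p + 6 = 2p + 3 ⇒ −7p = -3 ⇒ p = 3/7, and the value is (-5)·(3/7) + 6 = 27/7.
For Column: with q = P(b1), equating R1's and R3's payoffs gives −4q + 5 = 3q + 3 ⇒ q = 2/7.

2/7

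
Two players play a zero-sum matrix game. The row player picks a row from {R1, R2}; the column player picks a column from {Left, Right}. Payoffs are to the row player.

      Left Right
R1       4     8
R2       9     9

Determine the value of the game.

9

Row minima: R1 → 4, R2 → 9; maximin = 9.
Column maxima: Left → 9, Right → 9; minimax = 9.
Since maximin = minimax = 9, there is a saddle point and the value is 9.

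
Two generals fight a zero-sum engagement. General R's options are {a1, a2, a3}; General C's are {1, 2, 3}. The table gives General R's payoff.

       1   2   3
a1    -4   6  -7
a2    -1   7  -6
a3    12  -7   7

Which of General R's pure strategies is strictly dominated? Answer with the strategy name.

a1

a2 gives a strictly higher payoff than a1 against every column: -1 > -4, 7 > 6, -6 > -7.
So a1 is strictly dominated and General R never plays it.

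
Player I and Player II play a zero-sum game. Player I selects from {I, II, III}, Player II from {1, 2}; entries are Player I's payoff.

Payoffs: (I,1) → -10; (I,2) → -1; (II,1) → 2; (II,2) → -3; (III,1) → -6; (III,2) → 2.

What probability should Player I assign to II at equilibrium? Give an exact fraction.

8/13

Row minima: I → -10, II → -3, III → -6; maximin = -3.
Column maxima: 1 → 2, 2 → 2; minimax = 2.
-3 ≠ 2, so there is no saddle point; optimal play is mixed.
I is strictly dominated by III, so Player I never plays it.
On the remaining 2×2 (II, III vs 1, 2):
Let Player I play II with probability p. Expected payoff against 1: 2p + (-6)(1−p) = 8p − 6; against 2: (-3)p + 2(1−p) = −5p + 2.
Setting these equal: 8p − 6 = −5p + 2 ⇒ 13p = 8 ⇒ p = 8/13, and the value is (8)·(8/13) − 6 = -14/13.
For Player II: with q = P(1), equating II's and III's payoffs gives 5q − 3 = −8q + 2 ⇒ q = 5/13.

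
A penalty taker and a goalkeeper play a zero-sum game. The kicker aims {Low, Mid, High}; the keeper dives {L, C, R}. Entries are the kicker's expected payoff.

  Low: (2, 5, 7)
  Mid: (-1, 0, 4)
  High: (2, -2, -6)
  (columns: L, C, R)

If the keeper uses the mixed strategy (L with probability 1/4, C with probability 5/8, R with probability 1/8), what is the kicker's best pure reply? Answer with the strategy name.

Expected payoff of Low: (1/4)·2 + (5/8)·5 + (1/8)·7 = 9/2.
Expected payoff of Mid: (1/4)·(-1) + (5/8)·0 + (1/8)·4 = 1/4.
Expected payoff of High: (1/4)·2 + (5/8)·(-2) + (1/8)·(-6) = -3/2.
The largest is 9/2, so the kicker's best response is Low.

Low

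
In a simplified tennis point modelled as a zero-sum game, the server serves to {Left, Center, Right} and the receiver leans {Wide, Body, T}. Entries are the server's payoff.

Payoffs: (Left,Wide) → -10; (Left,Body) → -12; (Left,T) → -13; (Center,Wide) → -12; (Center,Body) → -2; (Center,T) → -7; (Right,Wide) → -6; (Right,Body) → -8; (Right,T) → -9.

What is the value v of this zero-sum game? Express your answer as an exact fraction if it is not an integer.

-33/4

Row minima: Left → -13, Center → -12, Right → -9; maximin = -9.
Column maxima: Wide → -6, Body → -2, T → -7; minimax = -7.
-9 ≠ -7, so there is no saddle point; optimal play is mixed.
Left is strictly dominated by Right, so the server never plays it.
Body is strictly dominated by T (it gives the server strictly more in every row), so the receiver never plays it.
On the remaining 2×2 (Center, Right vs Wide, T):
Let the server play Center with probability p. Expected payoff against Wide: (-12)p + (-6)(1−p) = −6p − 6; against T: (-7)p + (-9)(1−p) = 2p − 9.
Setting these equal: −6p − 6 = 2p − 9 ⇒ −8p = -3 ⇒ p = 3/8, and the value is (-6)·(3/8) − 6 = -33/4.
For the receiver: with q = P(Wide), equating Center's and Right's payoffs gives −5q − 7 = 3q − 9 ⇒ q = 1/4.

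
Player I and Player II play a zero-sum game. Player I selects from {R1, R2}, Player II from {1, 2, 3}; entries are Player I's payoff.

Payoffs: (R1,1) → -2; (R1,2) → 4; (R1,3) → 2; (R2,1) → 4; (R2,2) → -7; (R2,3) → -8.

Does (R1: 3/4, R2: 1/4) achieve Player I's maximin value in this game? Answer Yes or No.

Yes

Against 1 this mix gives (3/4)·(-2) + (1/4)·4 = -1/2.
Against 2 this mix gives (3/4)·4 + (1/4)·(-7) = 5/4.
Against 3 this mix gives (3/4)·2 + (1/4)·(-8) = -1/2.
All of Player II's active replies (1, 3) yield -1/2, and no column does worse for Player I. The mix makes Player II indifferent and guarantees -1/2, so it is optimal.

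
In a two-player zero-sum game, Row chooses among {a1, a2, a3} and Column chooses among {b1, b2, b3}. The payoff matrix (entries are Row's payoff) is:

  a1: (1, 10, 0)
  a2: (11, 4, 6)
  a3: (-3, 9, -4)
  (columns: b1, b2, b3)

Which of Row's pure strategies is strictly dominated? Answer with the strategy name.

a1 gives a strictly higher payoff than a3 against every column: 1 > -3, 10 > 9, 0 > -4.
So a3 is strictly dominated and Row never plays it.

a3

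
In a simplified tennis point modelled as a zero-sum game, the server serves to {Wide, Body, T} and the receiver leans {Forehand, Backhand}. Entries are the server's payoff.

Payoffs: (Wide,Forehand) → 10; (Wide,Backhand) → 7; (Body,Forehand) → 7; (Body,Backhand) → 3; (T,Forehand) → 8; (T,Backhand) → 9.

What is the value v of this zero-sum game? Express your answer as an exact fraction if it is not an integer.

Row minima: Wide → 7, Body → 3, T → 8; maximin = 8.
Column maxima: Forehand → 10, Backhand → 9; minimax = 9.
8 ≠ 9, so there is no saddle point; optimal play is mixed.
Body is strictly dominated by Wide, so the server never plays it.
On the remaining 2×2 (Wide, T vs Forehand, Backhand):
Let the server play Wide with probability p. Expected payoff against Forehand: 10p + 8(1−p) = 2p + 8; against Backhand: 7p + 9(1−p) = −2p + 9.
Setting these equal: 2p + 8 = −2p + 9 ⇒ 4p = 1 ⇒ p = 1/4, and the value is (2)·(1/4) + 8 = 17/2.
For the receiver: with q = P(Forehand), equating Wide's and T's payoffs gives 3q + 7 = −q + 9 ⇒ q = 1/2.

17/2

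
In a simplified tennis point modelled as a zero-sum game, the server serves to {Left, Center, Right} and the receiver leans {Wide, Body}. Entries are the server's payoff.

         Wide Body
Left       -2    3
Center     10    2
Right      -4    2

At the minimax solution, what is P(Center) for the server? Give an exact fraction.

5/13

Row minima: Left → -2, Center → 2, Right → -4; maximin = 2.
Column maxima: Wide → 10, Body → 3; minimax = 3.
2 ≠ 3, so there is no saddle point; optimal play is mixed.
Right is strictly dominated by Left, so the server never plays it.
On the remaining 2×2 (Left, Center vs Wide, Body):
Let the server play Left with probability p. Expected payoff against Wide: (-2)p + 10(1−p) = −12p + 10; against Body: 3p + 2(1−p) = p + 2.
Setting these equal: −12p + 10 = p + 2 ⇒ −13p = -8 ⇒ p = 8/13, and the value is (-12)·(8/13) + 10 = 34/13.
For the receiver: with q = P(Wide), equating Left's and Center's payoffs gives −5q + 3 = 8q + 2 ⇒ q = 1/13.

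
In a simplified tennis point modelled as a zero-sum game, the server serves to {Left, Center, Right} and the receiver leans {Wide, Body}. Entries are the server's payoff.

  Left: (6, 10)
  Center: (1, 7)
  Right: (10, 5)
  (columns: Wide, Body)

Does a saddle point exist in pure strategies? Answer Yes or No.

No

Row minima: Left → 6, Center → 1, Right → 5; maximin = 6.
Column maxima: Wide → 10, Body → 10; minimax = 10.
6 ≠ 10, so no pure-strategy equilibrium exists.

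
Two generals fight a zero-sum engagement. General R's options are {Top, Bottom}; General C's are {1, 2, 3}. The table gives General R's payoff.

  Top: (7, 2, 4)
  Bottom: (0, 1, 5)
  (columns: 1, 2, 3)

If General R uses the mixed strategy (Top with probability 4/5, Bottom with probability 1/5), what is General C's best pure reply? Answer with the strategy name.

2

If General C plays 1, General R's expected payoff is (4/5)·7 + (1/5)·0 = 28/5.
If General C plays 2, General R's expected payoff is (4/5)·2 + (1/5)·1 = 9/5.
If General C plays 3, General R's expected payoff is (4/5)·4 + (1/5)·5 = 21/5.
General C minimizes General R's payoff; the smallest is 9/5, so the best response is 2.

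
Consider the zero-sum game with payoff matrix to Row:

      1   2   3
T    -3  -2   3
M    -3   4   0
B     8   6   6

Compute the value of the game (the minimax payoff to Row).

Row minima: T → -3, M → -3, B → 6; maximin = 6.
Column maxima: 1 → 8, 2 → 6, 3 → 6; minimax = 6.
Since maximin = minimax = 6, there is a saddle point and the value is 6.

6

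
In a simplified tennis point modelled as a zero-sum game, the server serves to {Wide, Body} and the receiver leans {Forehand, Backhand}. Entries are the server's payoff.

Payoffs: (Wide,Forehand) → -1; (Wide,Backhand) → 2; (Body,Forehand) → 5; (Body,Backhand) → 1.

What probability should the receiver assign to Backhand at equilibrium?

6/7

Row minima: Wide → -1, Body → 1; maximin = 1.
Column maxima: Forehand → 5, Backhand → 2; minimax = 2.
1 ≠ 2, so there is no saddle point; optimal play is mixed.
Let the server play Wide with probability p. Expected payoff against Forehand: (-1)p + 5(1−p) = −6p + 5; against Backhand: 2p + 1(1−p) = p + 1.
Setting these equal: −6p + 5 = p + 1 ⇒ −7p = -4 ⇒ p = 4/7, and the value is (-6)·(4/7) + 5 = 11/7.
For the receiver: with q = P(Forehand), equating Wide's and Body's payoffs gives −3q + 2 = 4q + 1 ⇒ q = 1/7.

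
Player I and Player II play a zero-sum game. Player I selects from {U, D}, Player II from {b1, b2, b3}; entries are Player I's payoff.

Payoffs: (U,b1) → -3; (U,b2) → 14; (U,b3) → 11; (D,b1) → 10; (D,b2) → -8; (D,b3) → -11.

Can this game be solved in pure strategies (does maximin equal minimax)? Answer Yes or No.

No

Row minima: U → -3, D → -11; maximin = -3.
Column maxima: b1 → 10, b2 → 14, b3 → 11; minimax = 10.
-3 ≠ 10, so no pure-strategy equilibrium exists.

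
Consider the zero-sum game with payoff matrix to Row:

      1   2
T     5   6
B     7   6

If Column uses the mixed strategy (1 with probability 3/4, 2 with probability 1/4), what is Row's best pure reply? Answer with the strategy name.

B

Expected payoff of T: (3/4)·5 + (1/4)·6 = 21/4.
Expected payoff of B: (3/4)·7 + (1/4)·6 = 27/4.
The largest is 27/4, so Row's best response is B.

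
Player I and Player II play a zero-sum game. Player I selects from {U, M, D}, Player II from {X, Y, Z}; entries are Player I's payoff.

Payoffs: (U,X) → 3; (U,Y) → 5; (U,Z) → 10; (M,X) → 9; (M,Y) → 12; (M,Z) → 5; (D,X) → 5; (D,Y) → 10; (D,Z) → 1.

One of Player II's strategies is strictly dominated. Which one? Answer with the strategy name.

X holds Player I's payoff strictly below Y in every row: 3 < 5, 9 < 12, 5 < 10.
So Y is strictly dominated for Player II.

Y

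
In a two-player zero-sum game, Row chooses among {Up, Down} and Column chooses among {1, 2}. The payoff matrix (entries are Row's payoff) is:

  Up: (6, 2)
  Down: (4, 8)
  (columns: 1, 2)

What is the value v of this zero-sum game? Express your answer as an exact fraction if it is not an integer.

Row minima: Up → 2, Down → 4; maximin = 4.
Column maxima: 1 → 6, 2 → 8; minimax = 6.
4 ≠ 6, so there is no saddle point; optimal play is mixed.
Let Row play Up with probability p. Expected payoff against 1: 6p + 4(1−p) = 2p + 4; against 2: 2p + 8(1−p) = −6p + 8.
Setting these equal: 2p + 4 = −6p + 8 ⇒ 8p = 4 ⇒ p = 1/2, and the value is (2)·(1/2) + 4 = 5.
For Column: with q = P(1), equating Up's and Down's payoffs gives 4q + 2 = −4q + 8 ⇒ q = 3/4.

5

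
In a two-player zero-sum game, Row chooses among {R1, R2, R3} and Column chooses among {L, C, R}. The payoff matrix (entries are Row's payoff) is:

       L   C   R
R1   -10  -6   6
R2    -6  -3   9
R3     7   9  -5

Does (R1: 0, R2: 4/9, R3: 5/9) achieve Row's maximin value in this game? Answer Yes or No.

Against L this mix gives (4/9)·(-6) + (5/9)·7 = 11/9.
Against C this mix gives (4/9)·(-3) + (5/9)·9 = 11/3.
Against R this mix gives (4/9)·9 + (5/9)·(-5) = 11/9.
All of Column's active replies (L, R) yield 11/9, and no column does worse for Row. The mix makes Column indifferent and guarantees 11/9, so it is optimal.

Yes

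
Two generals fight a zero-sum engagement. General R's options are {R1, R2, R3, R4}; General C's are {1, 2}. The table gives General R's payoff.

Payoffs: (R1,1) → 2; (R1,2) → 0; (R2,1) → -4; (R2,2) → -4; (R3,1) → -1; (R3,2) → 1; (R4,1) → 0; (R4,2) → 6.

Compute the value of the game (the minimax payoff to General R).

3/2

Row minima: R1 → 0, R2 → -4, R3 → -1, R4 → 0; maximin = 0.
Column maxima: 1 → 2, 2 → 6; minimax = 2.
0 ≠ 2, so there is no saddle point; optimal play is mixed.
R2 is strictly dominated by R1, so General R never plays it.
R3 is strictly dominated by R4, so General R never plays it.
On the remaining 2×2 (R1, R4 vs 1, 2):
Let General R play R1 with probability p. Expected payoff against 1: 2p + 0(1−p) = 2p; against 2: 0p + 6(1−p) = −6p + 6.
Setting these equal: 2p = −6p + 6 ⇒ 8p = 6 ⇒ p = 3/4, and the value is (2)·(3/4) = 3/2.
For General C: with q = P(1), equating R1's and R4's payoffs gives 2q = −6q + 6 ⇒ q = 3/4.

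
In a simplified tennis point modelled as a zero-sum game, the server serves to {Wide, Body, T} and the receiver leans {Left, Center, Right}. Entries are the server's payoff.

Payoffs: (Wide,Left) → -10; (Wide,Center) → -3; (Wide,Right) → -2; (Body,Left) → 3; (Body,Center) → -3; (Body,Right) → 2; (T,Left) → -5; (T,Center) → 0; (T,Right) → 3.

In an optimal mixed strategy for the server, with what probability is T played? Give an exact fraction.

Row minima: Wide → -10, Body → -3, T → -5; maximin = -3.
Column maxima: Left → 3, Center → 0, Right → 3; minimax = 0.
-3 ≠ 0, so there is no saddle point; optimal play is mixed.
Wide is strictly dominated by T, so the server never plays it.
Right is strictly dominated by Center (it gives the server strictly more in every row), so the receiver never plays it.
On the remaining 2×2 (Body, T vs Left, Center):
Let the server play Body with probability p. Expected payoff against Left: 3p + (-5)(1−p) = 8p − 5; against Center: (-3)p + 0(1−p) = −3p.
Setting these equal: 8p − 5 = −3p ⇒ 11p = 5 ⇒ p = 5/11, and the value is (8)·(5/11) − 5 = -15/11.
For the receiver: with q = P(Left), equating Body's and T's payoffs gives 6q − 3 = −5q ⇒ q = 3/11.

6/11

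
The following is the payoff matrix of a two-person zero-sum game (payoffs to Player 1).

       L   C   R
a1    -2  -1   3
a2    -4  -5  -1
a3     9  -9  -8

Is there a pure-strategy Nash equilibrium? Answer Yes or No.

No

Row minima: a1 → -2, a2 → -5, a3 → -9; maximin = -2.
Column maxima: L → 9, C → -1, R → 3; minimax = -1.
-2 ≠ -1, so no pure-strategy equilibrium exists.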